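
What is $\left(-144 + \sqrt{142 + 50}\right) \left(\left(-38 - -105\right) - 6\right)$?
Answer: $-8784 + 488 \sqrt{3} \approx -7938.8$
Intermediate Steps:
$\left(-144 + \sqrt{142 + 50}\right) \left(\left(-38 - -105\right) - 6\right) = \left(-144 + \sqrt{192}\right) \left(\left(-38 + 105\right) - 6\right) = \left(-144 + 8 \sqrt{3}\right) \left(67 - 6\right) = \left(-144 + 8 \sqrt{3}\right) 61 = -8784 + 488 \sqrt{3}$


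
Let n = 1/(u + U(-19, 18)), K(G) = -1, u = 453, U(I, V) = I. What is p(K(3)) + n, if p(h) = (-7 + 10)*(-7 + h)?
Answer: -10415/434 ≈ -23.998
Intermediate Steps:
p(h) = -21 + 3*h (p(h) = 3*(-7 + h) = -21 + 3*h)
n = 1/434 (n = 1/(453 - 19) = 1/434 ≈ 0.0023041)
p(K(3)) + n = (-21 + 3*(-1)) + 1/434 = (-21 - 3) + 1/434 = -24 + 1/434 = -10415/434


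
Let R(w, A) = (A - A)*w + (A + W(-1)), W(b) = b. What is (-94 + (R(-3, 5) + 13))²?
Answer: 5929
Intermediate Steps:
R(w, A) = -1 + A (R(w, A) = (A - A)*w + (A - 1) = 0*w + (-1 + A) = 0 + (-1 + A) = -1 + A)
(-94 + (R(-3, 5) + 13))² = (-94 + ((-1 + 5) + 13))² = (-94 + (4 + 13))² = (-94 + 17)² = (-77)² = 5929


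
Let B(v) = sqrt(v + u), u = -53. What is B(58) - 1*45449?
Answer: -45449 + sqrt(5) ≈ -45447.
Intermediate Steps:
B(v) = sqrt(-53 + v) (B(v) = sqrt(v - 53) = sqrt(-53 + v))
B(58) - 1*45449 = sqrt(-53 + 58) - 1*45449 = sqrt(5) - 45449 = -45449 + sqrt(5)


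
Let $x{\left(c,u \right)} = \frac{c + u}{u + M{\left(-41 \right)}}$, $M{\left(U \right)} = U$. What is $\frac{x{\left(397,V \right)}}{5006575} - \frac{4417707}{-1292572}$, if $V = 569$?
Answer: $\frac{69512406191939}{20338555791400} \approx 3.4178$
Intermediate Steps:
$x{\left(c,u \right)} = \frac{c + u}{-41 + u}$ ($x{\left(c,u \right)} = \frac{c + u}{u - 41} = \frac{c + u}{-41 + u}$)
$\frac{x{\left(397,V \right)}}{5006575} - \frac{4417707}{-1292572} = \frac{\frac{1}{-41 + 569} \left(397 + 569\right)}{5006575} - \frac{4417707}{-1292572} = \frac{1}{528} \cdot 966 \cdot \frac{1}{5006575} - - \frac{4417707}{1292572} = \frac{1}{528} \cdot 966 \cdot \frac{1}{5006575} + \frac{4417707}{1292572} = \frac{161}{88} \cdot \frac{1}{5006575} + \frac{4417707}{1292572} = \frac{23}{62939800} + \frac{4417707}{1292572} = \frac{69512406191939}{20338555791400}$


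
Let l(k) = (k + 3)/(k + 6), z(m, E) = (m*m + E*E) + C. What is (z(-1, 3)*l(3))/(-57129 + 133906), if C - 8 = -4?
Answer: 28/230331 ≈ 0.00012156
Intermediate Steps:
C = 4 (C = 8 - 4 = 4)
z(m, E) = 4 + E² + m² (z(m, E) = (m*m + E*E) + 4 = (m² + E²) + 4 = (E² + m²) + 4 = 4 + E² + m²)
l(k) = (3 + k)/(6 + k)
(z(-1, 3)*l(3))/(-57129 + 133906) = ((4 + 3² + (-1)²)*((3 + 3)/(6 + 3)))/(-57129 + 133906) = ((4 + 9 + 1)*(6/9))/76777 = (14*((⅑)*6))/76777 = (14*(⅔))/76777 = (1/76777)*(28/3) = 28/230331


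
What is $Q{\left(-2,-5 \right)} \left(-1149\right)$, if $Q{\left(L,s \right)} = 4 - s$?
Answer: $-10341$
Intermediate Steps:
$Q{\left(-2,-5 \right)} \left(-1149\right) = \left(4 - -5\right) \left(-1149\right) = \left(4 + 5\right) \left(-1149\right) = 9 \left(-1149\right) = -10341$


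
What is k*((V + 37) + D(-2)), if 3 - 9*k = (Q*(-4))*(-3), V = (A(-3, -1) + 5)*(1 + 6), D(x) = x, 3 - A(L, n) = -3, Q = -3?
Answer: 1456/3 ≈ 485.33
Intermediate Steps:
A(L, n) = 6 (A(L, n) = 3 - 1*(-3) = 3 + 3 = 6)
V = 77 (V = (6 + 5)*(1 + 6) = 11*7 = 77)
k = 13/3 (k = ⅓ - (-3*(-4))*(-3)/9 = ⅓ - 4*(-3)/3 = ⅓ - ⅑*(-36) = ⅓ + 4 = 13/3 ≈ 4.3333)
k*((V + 37) + D(-2)) = 13*((77 + 37) - 2)/3 = 13*(114 - 2)/3 = (13/3)*112 = 1456/3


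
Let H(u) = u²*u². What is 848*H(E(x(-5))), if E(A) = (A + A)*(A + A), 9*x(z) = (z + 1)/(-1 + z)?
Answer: 55574528/282429536481 ≈ 0.00019677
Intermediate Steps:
x(z) = (1 + z)/(9*(-1 + z)) (x(z) = ((z + 1)/(-1 + z))/9 = ((1 + z)/(-1 + z))/9 = (1 + z)/(9*(-1 + z)))
E(A) = 4*A² (E(A) = (2*A)*(2*A) = 4*A²)
H(u) = u⁴
848*H(E(x(-5))) = 848*(4*((1 - 5)/(9*(-1 - 5)))²)⁴ = 848*(4*((⅑)*(-4)/(-6))²)⁴ = 848*(4*((⅑)*(-⅙)*(-4))²)⁴ = 848*(4*(2/27)²)⁴ = 848*(4*(4/729))⁴ = 848*(16/729)⁴ = 848*(65536/282429536481) = 55574528/282429536481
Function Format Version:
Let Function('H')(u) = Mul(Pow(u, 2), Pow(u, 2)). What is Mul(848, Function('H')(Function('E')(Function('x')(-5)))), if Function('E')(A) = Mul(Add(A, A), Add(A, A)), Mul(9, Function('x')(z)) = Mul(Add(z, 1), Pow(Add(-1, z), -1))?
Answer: Rational(55574528, 282429536481) ≈ 0.00019677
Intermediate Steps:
Function('x')(z) = Mul(Rational(1, 9), Pow(Add(-1, z), -1), Add(1, z)) (Function('x')(z) = Mul(Rational(1, 9), Mul(Add(z, 1), Pow(Add(-1, z), -1))) = Mul(Rational(1, 9), Mul(Add(1, z), Pow(Add(-1, z), -1))) = Mul(Rational(1, 9), Mul(Pow(Add(-1, z), -1), Add(1, z))) = Mul(Rational(1, 9), Pow(Add(-1, z), -1), Add(1, z)))
Function('E')(A) = Mul(4, Pow(A, 2)) (Function('E')(A) = Mul(Mul(2, A), Mul(2, A)) = Mul(4, Pow(A, 2)))
Function('H')(u) = Pow(u, 4)
Mul(848, Function('H')(Function('E')(Function('x')(-5)))) = Mul(848, Pow(Mul(4, Pow(Mul(Rational(1, 9), Pow(Add(-1, -5), -1), Add(1, -5)), 2)), 4)) = Mul(848, Pow(Mul(4, Pow(Mul(Rational(1, 9), Pow(-6, -1), -4), 2)), 4)) = Mul(848, Pow(Mul(4, Pow(Mul(Rational(1, 9), Rational(-1, 6), -4), 2)), 4)) = Mul(848, Pow(Mul(4, Pow(Rational(2, 27), 2)), 4)) = Mul(848, Pow(Mul(4, Rational(4, 729)), 4)) = Mul(848, Pow(Rational(16, 729), 4)) = Mul(848, Rational(65536, 282429536481)) = Rational(55574528, 282429536481)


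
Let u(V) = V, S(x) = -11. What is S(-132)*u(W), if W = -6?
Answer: 66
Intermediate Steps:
S(-132)*u(W) = -11*(-6) = 66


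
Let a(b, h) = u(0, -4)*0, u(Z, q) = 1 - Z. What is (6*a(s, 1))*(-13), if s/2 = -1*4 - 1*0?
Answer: 0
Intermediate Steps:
s = -8 (s = 2*(-1*4 - 1*0) = 2*(-4 + 0) = 2*(-4) = -8)
a(b, h) = 0 (a(b, h) = (1 - 1*0)*0 = (1 + 0)*0 = 1*0 = 0)
(6*a(s, 1))*(-13) = (6*0)*(-13) = 0*(-13) = 0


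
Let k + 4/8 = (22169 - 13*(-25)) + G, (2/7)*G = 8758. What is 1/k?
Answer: 2/106293 ≈ 1.8816e-5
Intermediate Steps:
G = 30653 (G = (7/2)*8758 = 30653)
k = 106293/2 (k = -½ + ((22169 - 13*(-25)) + 30653) = -½ + ((22169 + 325) + 30653) = -½ + (22494 + 30653) = -½ + 53147 = 106293/2 ≈ 53147.)
1/k = 1/(106293/2) = 2/106293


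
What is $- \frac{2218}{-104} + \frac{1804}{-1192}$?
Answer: $\frac{153515}{7748} \approx 19.814$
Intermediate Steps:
$- \frac{2218}{-104} + \frac{1804}{-1192} = \left(-2218\right) \left(- \frac{1}{104}\right) + 1804 \left(- \frac{1}{1192}\right) = \frac{1109}{52} - \frac{451}{298} = \frac{153515}{7748}$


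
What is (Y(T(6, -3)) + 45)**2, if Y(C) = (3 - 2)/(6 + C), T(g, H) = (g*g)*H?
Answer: 21058921/10404 ≈ 2024.1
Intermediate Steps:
T(g, H) = H*g**2 (T(g, H) = g**2*H = H*g**2)
Y(C) = 1/(6 + C)
(Y(T(6, -3)) + 45)**2 = (1/(6 - 3*6**2) + 45)**2 = (1/(6 - 3*36) + 45)**2 = (1/(6 - 108) + 45)**2 = (1/(-102) + 45)**2 = (-1/102 + 45)**2 = (4589/102)**2 = 21058921/10404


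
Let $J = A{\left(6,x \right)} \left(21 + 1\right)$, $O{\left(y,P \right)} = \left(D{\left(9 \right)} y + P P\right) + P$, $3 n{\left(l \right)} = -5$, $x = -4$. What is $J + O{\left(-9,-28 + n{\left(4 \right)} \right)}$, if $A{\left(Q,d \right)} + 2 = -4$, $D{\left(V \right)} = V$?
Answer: $\frac{5737}{9} \approx 637.44$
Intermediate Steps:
$n{\left(l \right)} = - \frac{5}{3}$ ($n{\left(l \right)} = \frac{1}{3} \left(-5\right) = - \frac{5}{3}$)
$A{\left(Q,d \right)} = -6$ ($A{\left(Q,d \right)} = -2 - 4 = -6$)
$O{\left(y,P \right)} = P + P^{2} + 9 y$ ($O{\left(y,P \right)} = \left(9 y + P P\right) + P = \left(9 y + P^{2}\right) + P = \left(P^{2} + 9 y\right) + P = P + P^{2} + 9 y$)
$J = -132$ ($J = - 6 \left(21 + 1\right) = \left(-6\right) 22 = -132$)
$J + O{\left(-9,-28 + n{\left(4 \right)} \right)} = -132 + \left(\left(-28 - \frac{5}{3}\right) + \left(-28 - \frac{5}{3}\right)^{2} + 9 \left(-9\right)\right) = -132 - \left(\frac{332}{3} - \frac{7921}{9}\right) = -132 - - \frac{6925}{9} = -132 + \frac{6925}{9} = \frac{5737}{9}$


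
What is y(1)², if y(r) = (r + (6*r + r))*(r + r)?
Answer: 256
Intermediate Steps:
y(r) = 16*r² (y(r) = (r + 7*r)*(2*r) = (8*r)*(2*r) = 16*r²)
y(1)² = (16*1²)² = (16*1)² = 16² = 256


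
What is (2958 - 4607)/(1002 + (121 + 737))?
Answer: -1649/1860 ≈ -0.88656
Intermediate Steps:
(2958 - 4607)/(1002 + (121 + 737)) = -1649/(1002 + 858) = -1649/1860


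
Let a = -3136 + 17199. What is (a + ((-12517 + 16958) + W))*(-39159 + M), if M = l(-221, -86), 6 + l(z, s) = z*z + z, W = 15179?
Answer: 318472765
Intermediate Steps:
l(z, s) = -6 + z + z² (l(z, s) = -6 + (z*z + z) = -6 + (z² + z) = -6 + (z + z²) = -6 + z + z²)
M = 48614 (M = -6 - 221 + (-221)² = -6 - 221 + 48841 = 48614)
a = 14063
(a + ((-12517 + 16958) + W))*(-39159 + M) = (14063 + ((-12517 + 16958) + 15179))*(-39159 + 48614) = (14063 + (4441 + 15179))*9455 = (14063 + 19620)*9455 = 33683*9455 = 318472765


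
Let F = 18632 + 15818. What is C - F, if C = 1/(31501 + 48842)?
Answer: -2767816349/80343 ≈ -34450.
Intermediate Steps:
F = 34450
C = 1/80343 ≈ 1.2447e-5
C - F = 1/80343 - 1*34450 = 1/80343 - 34450 = -2767816349/80343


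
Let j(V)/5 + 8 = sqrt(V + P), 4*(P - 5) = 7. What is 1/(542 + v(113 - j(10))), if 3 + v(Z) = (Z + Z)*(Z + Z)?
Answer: 71/6340638 + 17*sqrt(67)/47554785 ≈ 1.4124e-5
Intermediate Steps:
P = 27/4 (P = 5 + (1/4)*7 = 5 + 7/4 = 27/4 ≈ 6.7500)
j(V) = -40 + 5*sqrt(27/4 + V) (j(V) = -40 + 5*sqrt(V + 27/4) = -40 + 5*sqrt(27/4 + V))
v(Z) = -3 + 4*Z**2 (v(Z) = -3 + (Z + Z)*(Z + Z) = -3 + (2*Z)*(2*Z) = -3 + 4*Z**2)
1/(542 + v(113 - j(10))) = 1/(542 + (-3 + 4*(113 - (-40 + 5*sqrt(27 + 4*10)/2))**2)) = 1/(542 + (-3 + 4*(113 - (-40 + 5*sqrt(27 + 40)/2))**2)) = 1/(542 + (-3 + 4*(113 - (-40 + 5*sqrt(67)/2))**2)) = 1/(542 + (-3 + 4*(113 + (40 - 5*sqrt(67)/2))**2)) = 1/(542 + (-3 + 4*(153 - 5*sqrt(67)/2)**2)) = 1/(539 + 4*(153 - 5*sqrt(67)/2)**2)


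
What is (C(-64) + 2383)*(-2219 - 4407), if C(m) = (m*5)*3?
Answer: -9428798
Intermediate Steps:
C(m) = 15*m (C(m) = (5*m)*3 = 15*m)
(C(-64) + 2383)*(-2219 - 4407) = (15*(-64) + 2383)*(-2219 - 4407) = (-960 + 2383)*(-6626) = 1423*(-6626) = -9428798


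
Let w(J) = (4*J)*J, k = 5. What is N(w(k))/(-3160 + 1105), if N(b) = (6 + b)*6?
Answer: -212/685 ≈ -0.30949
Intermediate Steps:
w(J) = 4*J**2
N(b) = 36 + 6*b
N(w(k))/(-3160 + 1105) = (36 + 6*(4*5**2))/(-3160 + 1105) = (36 + 6*(4*25))/(-2055) = (36 + 6*100)*(-1/2055) = (36 + 600)*(-1/2055) = 636*(-1/2055) = -212/685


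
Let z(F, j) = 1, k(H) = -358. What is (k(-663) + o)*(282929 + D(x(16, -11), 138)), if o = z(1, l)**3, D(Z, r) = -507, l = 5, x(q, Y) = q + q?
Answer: -100824654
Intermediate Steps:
x(q, Y) = 2*q
o = 1 (o = 1**3 = 1)
(k(-663) + o)*(282929 + D(x(16, -11), 138)) = (-358 + 1)*(282929 - 507) = -357*282422 = -100824654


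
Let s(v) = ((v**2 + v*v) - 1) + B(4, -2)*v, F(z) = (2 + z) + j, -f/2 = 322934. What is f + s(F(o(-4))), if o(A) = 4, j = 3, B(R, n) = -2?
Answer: -645725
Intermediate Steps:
f = -645868 (f = -2*322934 = -645868)
F(z) = 5 + z (F(z) = (2 + z) + 3 = 5 + z)
s(v) = -1 - 2*v + 2*v**2 (s(v) = ((v**2 + v*v) - 1) - 2*v = ((v**2 + v**2) - 1) - 2*v = (2*v**2 - 1) - 2*v = (-1 + 2*v**2) - 2*v = -1 - 2*v + 2*v**2)
f + s(F(o(-4))) = -645868 + (-1 - 2*(5 + 4) + 2*(5 + 4)**2) = -645868 + (-1 - 2*9 + 2*9**2) = -645868 + (-1 - 18 + 2*81) = -645868 + (-1 - 18 + 162) = -645868 + 143 = -645725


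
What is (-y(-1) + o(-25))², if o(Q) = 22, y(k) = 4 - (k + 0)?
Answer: 289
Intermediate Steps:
y(k) = 4 - k
(-y(-1) + o(-25))² = (-(4 - 1*(-1)) + 22)² = (-(4 + 1) + 22)² = (-1*5 + 22)² = (-5 + 22)² = 17² = 289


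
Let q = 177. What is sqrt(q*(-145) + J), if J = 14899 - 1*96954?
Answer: 2*I*sqrt(26930) ≈ 328.21*I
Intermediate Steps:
J = -82055 (J = 14899 - 96954 = -82055)
sqrt(q*(-145) + J) = sqrt(177*(-145) - 82055) = sqrt(-25665 - 82055) = sqrt(-107720) = 2*I*sqrt(26930)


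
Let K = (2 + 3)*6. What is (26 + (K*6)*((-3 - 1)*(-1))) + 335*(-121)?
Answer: -39789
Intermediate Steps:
K = 30 (K = 5*6 = 30)
(26 + (K*6)*((-3 - 1)*(-1))) + 335*(-121) = (26 + (30*6)*((-3 - 1)*(-1))) + 335*(-121) = (26 + 180*(-4*(-1))) - 40535 = (26 + 180*4) - 40535 = (26 + 720) - 40535 = 746 - 40535 = -39789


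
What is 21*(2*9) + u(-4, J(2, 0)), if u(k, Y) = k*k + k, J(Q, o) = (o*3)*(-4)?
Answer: 390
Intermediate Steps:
J(Q, o) = -12*o (J(Q, o) = (3*o)*(-4) = -12*o)
u(k, Y) = k + k**2 (u(k, Y) = k**2 + k = k + k**2)
21*(2*9) + u(-4, J(2, 0)) = 21*(2*9) - 4*(1 - 4) = 21*18 - 4*(-3) = 378 + 12 = 390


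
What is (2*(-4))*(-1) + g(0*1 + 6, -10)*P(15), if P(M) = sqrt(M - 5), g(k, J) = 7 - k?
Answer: 8 + sqrt(10) ≈ 11.162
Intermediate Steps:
P(M) = sqrt(-5 + M)
(2*(-4))*(-1) + g(0*1 + 6, -10)*P(15) = (2*(-4))*(-1) + (7 - (0*1 + 6))*sqrt(-5 + 15) = -8*(-1) + (7 - (0 + 6))*sqrt(10) = 8 + (7 - 1*6)*sqrt(10) = 8 + (7 - 6)*sqrt(10) = 8 + 1*sqrt(10) = 8 + sqrt(10)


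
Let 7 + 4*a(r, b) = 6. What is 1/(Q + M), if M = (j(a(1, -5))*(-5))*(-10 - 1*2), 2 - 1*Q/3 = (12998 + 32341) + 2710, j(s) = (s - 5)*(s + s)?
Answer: -2/287967 ≈ -6.9452e-6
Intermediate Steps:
a(r, b) = -¼ (a(r, b) = -7/4 + (¼)*6 = -7/4 + 3/2 = -¼)
j(s) = 2*s*(-5 + s) (j(s) = (-5 + s)*(2*s) = 2*s*(-5 + s))
Q = -144141 (Q = 6 - 3*((12998 + 32341) + 2710) = 6 - 3*(45339 + 2710) = 6 - 3*48049 = 6 - 144147 = -144141)
M = 315/2 (M = ((2*(-¼)*(-5 - ¼))*(-5))*(-10 - 1*2) = ((2*(-¼)*(-21/4))*(-5))*(-10 - 2) = ((21/8)*(-5))*(-12) = -105/8*(-12) = 315/2 ≈ 157.50)
1/(Q + M) = 1/(-144141 + 315/2) = 1/(-287967/2) = -2/287967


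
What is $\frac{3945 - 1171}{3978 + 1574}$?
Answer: $\frac{1387}{2776} \approx 0.49964$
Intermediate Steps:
$\frac{3945 - 1171}{3978 + 1574} = \frac{2774}{5552} = 2774 \cdot \frac{1}{5552} = \frac{1387}{2776}$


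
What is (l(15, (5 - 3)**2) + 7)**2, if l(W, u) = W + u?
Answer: 676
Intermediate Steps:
(l(15, (5 - 3)**2) + 7)**2 = ((15 + (5 - 3)**2) + 7)**2 = ((15 + 2**2) + 7)**2 = ((15 + 4) + 7)**2 = (19 + 7)**2 = 26**2 = 676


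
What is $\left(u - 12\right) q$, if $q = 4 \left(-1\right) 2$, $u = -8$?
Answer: $160$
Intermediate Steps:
$q = -8$ ($q = \left(-4\right) 2 = -8$)
$\left(u - 12\right) q = \left(-8 - 12\right) \left(-8\right) = \left(-20\right) \left(-8\right) = 160$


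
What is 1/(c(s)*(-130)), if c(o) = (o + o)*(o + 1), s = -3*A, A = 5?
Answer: -1/54600 ≈ -1.8315e-5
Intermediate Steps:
s = -15 (s = -3*5 = -15)
c(o) = 2*o*(1 + o) (c(o) = (2*o)*(1 + o) = 2*o*(1 + o))
1/(c(s)*(-130)) = 1/((2*(-15)*(1 - 15))*(-130)) = 1/((2*(-15)*(-14))*(-130)) = 1/(420*(-130)) = 1/(-54600) = -1/54600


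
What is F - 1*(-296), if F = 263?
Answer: 559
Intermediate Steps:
F - 1*(-296) = 263 - 1*(-296) = 263 + 296 = 559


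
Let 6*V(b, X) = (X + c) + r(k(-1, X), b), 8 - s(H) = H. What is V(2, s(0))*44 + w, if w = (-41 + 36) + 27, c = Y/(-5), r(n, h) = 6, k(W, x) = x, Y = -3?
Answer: 1936/15 ≈ 129.07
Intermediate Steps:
s(H) = 8 - H
c = ⅗ (c = -3/(-5) = -3*(-⅕) = ⅗ ≈ 0.60000)
w = 22 (w = -5 + 27 = 22)
V(b, X) = 11/10 + X/6 (V(b, X) = ((X + ⅗) + 6)/6 = ((⅗ + X) + 6)/6 = (33/5 + X)/6 = 11/10 + X/6)
V(2, s(0))*44 + w = (11/10 + (8 - 1*0)/6)*44 + 22 = (11/10 + (8 + 0)/6)*44 + 22 = (11/10 + (⅙)*8)*44 + 22 = (11/10 + 4/3)*44 + 22 = (73/30)*44 + 22 = 1606/15 + 22 = 1936/15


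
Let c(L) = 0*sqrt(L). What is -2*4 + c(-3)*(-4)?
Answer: -8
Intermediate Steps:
c(L) = 0
-2*4 + c(-3)*(-4) = -2*4 + 0*(-4) = -8 + 0 = -8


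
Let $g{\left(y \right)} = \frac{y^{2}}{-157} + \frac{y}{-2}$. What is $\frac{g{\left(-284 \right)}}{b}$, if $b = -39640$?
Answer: $\frac{29181}{3111740} \approx 0.0093777$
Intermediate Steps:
$g{\left(y \right)} = - \frac{y}{2} - \frac{y^{2}}{157}$ ($g{\left(y \right)} = y^{2} \left(- \frac{1}{157}\right) + y \left(- \frac{1}{2}\right) = - \frac{y^{2}}{157} - \frac{y}{2} = - \frac{y}{2} - \frac{y^{2}}{157}$)
$\frac{g{\left(-284 \right)}}{b} = \frac{\left(- \frac{1}{314}\right) \left(-284\right) \left(157 + 2 \left(-284\right)\right)}{-39640} = \left(- \frac{1}{314}\right) \left(-284\right) \left(157 - 568\right) \left(- \frac{1}{39640}\right) = \left(- \frac{1}{314}\right) \left(-284\right) \left(-411\right) \left(- \frac{1}{39640}\right) = \left(- \frac{58362}{157}\right) \left(- \frac{1}{39640}\right) = \frac{29181}{3111740}$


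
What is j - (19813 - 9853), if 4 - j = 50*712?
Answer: -45556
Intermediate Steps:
j = -35596 (j = 4 - 50*712 = 4 - 1*35600 = 4 - 35600 = -35596)
j - (19813 - 9853) = -35596 - (19813 - 9853) = -35596 - 1*9960 = -35596 - 9960 = -45556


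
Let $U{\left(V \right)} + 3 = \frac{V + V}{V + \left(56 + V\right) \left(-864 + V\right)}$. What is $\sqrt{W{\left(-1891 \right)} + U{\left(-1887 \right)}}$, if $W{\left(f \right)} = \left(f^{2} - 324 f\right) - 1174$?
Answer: $\frac{\sqrt{2948988774620632017}}{839199} \approx 2046.3$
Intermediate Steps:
$U{\left(V \right)} = -3 + \frac{2 V}{V + \left(-864 + V\right) \left(56 + V\right)}$ ($U{\left(V \right)} = -3 + \frac{V + V}{V + \left(56 + V\right) \left(-864 + V\right)} = -3 + \frac{2 V}{V + \left(-864 + V\right) \left(56 + V\right)}$)
$W{\left(f \right)} = -1174 + f^{2} - 324 f$
$\sqrt{W{\left(-1891 \right)} + U{\left(-1887 \right)}} = \sqrt{\left(-1174 + \left(-1891\right)^{2} - -612684\right) + \frac{-145152 - -4572201 + 3 \left(-1887\right)^{2}}{48384 - \left(-1887\right)^{2} + 807 \left(-1887\right)}} = \sqrt{\left(-1174 + 3575881 + 612684\right) + \frac{-145152 + 4572201 + 3 \cdot 3560769}{48384 - 3560769 - 1522809}} = \sqrt{4187391 + \frac{-145152 + 4572201 + 10682307}{48384 - 3560769 - 1522809}} = \sqrt{4187391 + \frac{1}{-5035194} \cdot 15109356} = \sqrt{4187391 - \frac{2518226}{839199}} = \sqrt{\frac{3514051821583}{839199}} = \frac{\sqrt{2948988774620632017}}{839199}$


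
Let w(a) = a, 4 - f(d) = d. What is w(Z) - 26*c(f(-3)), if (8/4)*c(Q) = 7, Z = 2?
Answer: -89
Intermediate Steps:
f(d) = 4 - d
c(Q) = 7/2 (c(Q) = (½)*7 = 7/2)
w(Z) - 26*c(f(-3)) = 2 - 26*7/2 = 2 - 91 = -89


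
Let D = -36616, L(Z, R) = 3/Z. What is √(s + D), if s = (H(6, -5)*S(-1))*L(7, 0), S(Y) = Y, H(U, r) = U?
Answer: I*√1794310/7 ≈ 191.36*I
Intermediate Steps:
s = -18/7 (s = (6*(-1))*(3/7) = -18/7 ≈ -2.5714)
√(s + D) = √(-18/7 - 36616) = √(-256330/7) = I*√1794310/7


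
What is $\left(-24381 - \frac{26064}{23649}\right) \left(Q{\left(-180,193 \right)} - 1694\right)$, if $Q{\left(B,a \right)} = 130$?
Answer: $\frac{300607229604}{7883} \approx 3.8134 \cdot 10^{7}$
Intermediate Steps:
$\left(-24381 - \frac{26064}{23649}\right) \left(Q{\left(-180,193 \right)} - 1694\right) = \left(-24381 - \frac{26064}{23649}\right) \left(130 - 1694\right) = \left(-24381 - \frac{8688}{7883}\right) \left(-1564\right) = \left(- \frac{192204111}{7883}\right) \left(-1564\right) = \frac{300607229604}{7883}$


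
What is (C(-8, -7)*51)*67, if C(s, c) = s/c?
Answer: 27336/7 ≈ 3905.1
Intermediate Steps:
(C(-8, -7)*51)*67 = (-8/(-7)*51)*67 = (-8*(-⅐)*51)*67 = ((8/7)*51)*67 = (408/7)*67 = 27336/7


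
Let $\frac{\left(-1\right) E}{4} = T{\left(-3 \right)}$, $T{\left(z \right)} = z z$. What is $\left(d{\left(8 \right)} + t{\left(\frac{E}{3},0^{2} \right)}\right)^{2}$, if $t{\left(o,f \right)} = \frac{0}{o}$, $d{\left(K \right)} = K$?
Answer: $64$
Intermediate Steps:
$T{\left(z \right)} = z^{2}$
$E = -36$ ($E = - 4 \left(-3\right)^{2} = \left(-4\right) 9 = -36$)
$t{\left(o,f \right)} = 0$
$\left(d{\left(8 \right)} + t{\left(\frac{E}{3},0^{2} \right)}\right)^{2} = \left(8 + 0\right)^{2} = 8^{2} = 64$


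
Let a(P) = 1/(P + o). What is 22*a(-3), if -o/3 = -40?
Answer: 22/117 ≈ 0.18803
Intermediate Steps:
o = 120 (o = -3*(-40) = 120)
a(P) = 1/(120 + P) (a(P) = 1/(P + 120) = 1/(120 + P))
22*a(-3) = 22/(120 - 3) = 22/117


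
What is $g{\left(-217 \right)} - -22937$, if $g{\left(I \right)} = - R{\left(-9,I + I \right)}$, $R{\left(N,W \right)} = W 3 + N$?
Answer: $24248$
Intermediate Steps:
$R{\left(N,W \right)} = N + 3 W$ ($R{\left(N,W \right)} = 3 W + N = N + 3 W$)
$g{\left(I \right)} = 9 - 6 I$ ($g{\left(I \right)} = - (-9 + 3 \left(I + I\right)) = - (-9 + 3 \cdot 2 I) = - (-9 + 6 I) = 9 - 6 I$)
$g{\left(-217 \right)} - -22937 = \left(9 - -1302\right) - -22937 = \left(9 + 1302\right) + 22937 = 1311 + 22937 = 24248$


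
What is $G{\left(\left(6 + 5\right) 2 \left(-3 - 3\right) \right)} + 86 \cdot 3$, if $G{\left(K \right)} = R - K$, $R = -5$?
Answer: $385$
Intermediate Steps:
$G{\left(K \right)} = -5 - K$
$G{\left(\left(6 + 5\right) 2 \left(-3 - 3\right) \right)} + 86 \cdot 3 = \left(-5 - \left(6 + 5\right) 2 \left(-3 - 3\right)\right) + 86 \cdot 3 = \left(-5 - 11 \cdot 2 \left(-3 - 3\right)\right) + 258 = \left(-5 - 22 \left(-6\right)\right) + 258 = \left(-5 - -132\right) + 258 = \left(-5 + 132\right) + 258 = 127 + 258 = 385$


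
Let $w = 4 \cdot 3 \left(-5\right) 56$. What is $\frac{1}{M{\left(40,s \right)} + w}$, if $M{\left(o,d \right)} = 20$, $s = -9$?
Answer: $- \frac{1}{3340} \approx -0.0002994$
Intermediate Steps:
$w = -3360$ ($w = 12 \left(-5\right) 56 = \left(-60\right) 56 = -3360$)
$\frac{1}{M{\left(40,s \right)} + w} = \frac{1}{20 - 3360} = \frac{1}{-3340} = - \frac{1}{3340}$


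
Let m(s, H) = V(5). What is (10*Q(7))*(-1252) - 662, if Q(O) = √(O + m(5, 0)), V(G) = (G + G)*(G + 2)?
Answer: -662 - 12520*√77 ≈ -1.1052e+5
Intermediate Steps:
V(G) = 2*G*(2 + G) (V(G) = (2*G)*(2 + G) = 2*G*(2 + G))
m(s, H) = 70 (m(s, H) = 2*5*(2 + 5) = 2*5*7 = 70)
Q(O) = √(70 + O) (Q(O) = √(O + 70) = √(70 + O))
(10*Q(7))*(-1252) - 662 = (10*√(70 + 7))*(-1252) - 662 = (10*√77)*(-1252) - 662 = -12520*√77 - 662 = -662 - 12520*√77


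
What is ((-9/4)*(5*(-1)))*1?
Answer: 45/4 ≈ 11.250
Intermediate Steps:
((-9/4)*(5*(-1)))*1 = (-9*1/4*(-5))*1 = -9/4*(-5)*1 = (45/4)*1 = 45/4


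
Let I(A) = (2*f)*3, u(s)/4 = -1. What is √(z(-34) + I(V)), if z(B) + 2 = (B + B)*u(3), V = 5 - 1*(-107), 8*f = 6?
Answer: 3*√122/2 ≈ 16.568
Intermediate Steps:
f = ¾ (f = (⅛)*6 = ¾ ≈ 0.75000)
u(s) = -4 (u(s) = 4*(-1) = -4)
V = 112 (V = 5 + 107 = 112)
I(A) = 9/2 (I(A) = (2*(¾))*3 = (3/2)*3 = 9/2)
z(B) = -2 - 8*B (z(B) = -2 + (B + B)*(-4) = -2 + (2*B)*(-4) = -2 - 8*B)
√(z(-34) + I(V)) = √((-2 - 8*(-34)) + 9/2) = √((-2 + 272) + 9/2) = √(270 + 9/2) = √(549/2) = 3*√122/2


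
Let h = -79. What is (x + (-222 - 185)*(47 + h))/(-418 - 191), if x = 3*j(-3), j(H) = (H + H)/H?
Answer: -13030/609 ≈ -21.396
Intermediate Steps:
j(H) = 2 (j(H) = (2*H)/H = 2)
x = 6 (x = 3*2 = 6)
(x + (-222 - 185)*(47 + h))/(-418 - 191) = (6 + (-222 - 185)*(47 - 79))/(-418 - 191) = (6 - 407*(-32))/(-609) = (6 + 13024)*(-1/609) = 13030*(-1/609) = -13030/609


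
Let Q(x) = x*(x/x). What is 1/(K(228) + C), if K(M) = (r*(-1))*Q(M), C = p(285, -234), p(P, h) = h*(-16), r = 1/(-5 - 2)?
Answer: 7/26436 ≈ 0.00026479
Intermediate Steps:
r = -⅐ (r = 1/(-7) = -⅐ ≈ -0.14286)
Q(x) = x (Q(x) = x*1 = x)
p(P, h) = -16*h
C = 3744 (C = -16*(-234) = 3744)
K(M) = M/7 (K(M) = (-⅐*(-1))*M = M/7)
1/(K(228) + C) = 1/((⅐)*228 + 3744) = 1/(228/7 + 3744) = 1/(26436/7) = 7/26436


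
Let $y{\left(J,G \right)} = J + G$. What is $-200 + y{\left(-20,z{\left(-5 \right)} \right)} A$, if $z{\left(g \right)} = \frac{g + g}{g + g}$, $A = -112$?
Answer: $1928$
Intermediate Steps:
$z{\left(g \right)} = 1$ ($z{\left(g \right)} = \frac{2 g}{2 g} = 2 g \frac{1}{2 g} = 1$)
$y{\left(J,G \right)} = G + J$
$-200 + y{\left(-20,z{\left(-5 \right)} \right)} A = -200 + \left(1 - 20\right) \left(-112\right) = -200 - -2128 = -200 + 2128 = 1928$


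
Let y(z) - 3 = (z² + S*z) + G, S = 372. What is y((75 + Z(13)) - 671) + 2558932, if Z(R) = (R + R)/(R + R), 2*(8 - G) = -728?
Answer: 2691992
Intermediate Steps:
G = 372 (G = 8 - ½*(-728) = 8 + 364 = 372)
Z(R) = 1 (Z(R) = (2*R)/((2*R)) = (2*R)*(1/(2*R)) = 1)
y(z) = 375 + z² + 372*z (y(z) = 3 + ((z² + 372*z) + 372) = 3 + (372 + z² + 372*z) = 375 + z² + 372*z)
y((75 + Z(13)) - 671) + 2558932 = (375 + ((75 + 1) - 671)² + 372*((75 + 1) - 671)) + 2558932 = (375 + (76 - 671)² + 372*(76 - 671)) + 2558932 = (375 + (-595)² + 372*(-595)) + 2558932 = (375 + 354025 - 221340) + 2558932 = 133060 + 2558932 = 2691992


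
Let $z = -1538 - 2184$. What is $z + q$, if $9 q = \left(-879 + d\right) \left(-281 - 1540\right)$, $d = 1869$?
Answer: $-204032$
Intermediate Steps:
$z = -3722$
$q = -200310$ ($q = \frac{\left(-879 + 1869\right) \left(-281 - 1540\right)}{9} = \frac{990 \left(-1821\right)}{9} = \frac{1}{9} \left(-1802790\right) = -200310$)
$z + q = -3722 - 200310 = -204032$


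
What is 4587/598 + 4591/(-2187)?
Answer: 7286351/1307826 ≈ 5.5713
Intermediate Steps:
4587/598 + 4591/(-2187) = 4587*(1/598) + 4591*(-1/2187) = 4587/598 - 4591/2187 = 7286351/1307826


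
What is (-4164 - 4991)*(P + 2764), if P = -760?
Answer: -18346620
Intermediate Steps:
(-4164 - 4991)*(P + 2764) = (-4164 - 4991)*(-760 + 2764) = -9155*2004 = -18346620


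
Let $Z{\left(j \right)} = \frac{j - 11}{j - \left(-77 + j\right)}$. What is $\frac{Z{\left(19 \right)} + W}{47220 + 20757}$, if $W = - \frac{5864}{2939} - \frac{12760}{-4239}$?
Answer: $\frac{1073266456}{65210228492409} \approx 1.6459 \cdot 10^{-5}$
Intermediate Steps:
$W = \frac{12644144}{12458421}$ ($W = \left(-5864\right) \frac{1}{2939} - - \frac{12760}{4239} = - \frac{5864}{2939} + \frac{12760}{4239} = \frac{12644144}{12458421} \approx 1.0149$)
$Z{\left(j \right)} = - \frac{1}{7} + \frac{j}{77}$ ($Z{\left(j \right)} = \frac{-11 + j}{77} = \left(-11 + j\right) \frac{1}{77} = - \frac{1}{7} + \frac{j}{77}$)
$\frac{Z{\left(19 \right)} + W}{47220 + 20757} = \frac{\left(- \frac{1}{7} + \frac{1}{77} \cdot 19\right) + \frac{12644144}{12458421}}{47220 + 20757} = \frac{\left(- \frac{1}{7} + \frac{19}{77}\right) + \frac{12644144}{12458421}}{67977} = \left(\frac{8}{77} + \frac{12644144}{12458421}\right) \frac{1}{67977} = \frac{1073266456}{959298417} \cdot \frac{1}{67977} = \frac{1073266456}{65210228492409}$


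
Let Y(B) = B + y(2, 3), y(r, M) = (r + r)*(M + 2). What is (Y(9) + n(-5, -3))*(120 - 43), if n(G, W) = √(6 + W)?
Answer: 2233 + 77*√3 ≈ 2366.4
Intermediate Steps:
y(r, M) = 2*r*(2 + M) (y(r, M) = (2*r)*(2 + M) = 2*r*(2 + M))
Y(B) = 20 + B (Y(B) = B + 2*2*(2 + 3) = B + 2*2*5 = B + 20 = 20 + B)
(Y(9) + n(-5, -3))*(120 - 43) = ((20 + 9) + √(6 - 3))*(120 - 43) = (29 + √3)*77 = 2233 + 77*√3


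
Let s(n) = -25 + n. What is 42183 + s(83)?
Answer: 42241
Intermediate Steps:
42183 + s(83) = 42183 + (-25 + 83) = 42183 + 58 = 42241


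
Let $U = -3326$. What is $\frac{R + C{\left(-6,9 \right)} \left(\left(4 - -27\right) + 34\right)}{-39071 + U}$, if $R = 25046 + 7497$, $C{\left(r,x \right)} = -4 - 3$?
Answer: $- \frac{32088}{42397} \approx -0.75685$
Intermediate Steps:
$C{\left(r,x \right)} = -7$
$R = 32543$
$\frac{R + C{\left(-6,9 \right)} \left(\left(4 - -27\right) + 34\right)}{-39071 + U} = \frac{32543 - 7 \left(\left(4 - -27\right) + 34\right)}{-39071 - 3326} = \frac{32543 - 7 \left(\left(4 + 27\right) + 34\right)}{-42397} = \left(32543 - 7 \left(31 + 34\right)\right) \left(- \frac{1}{42397}\right) = \left(32543 - 455\right) \left(- \frac{1}{42397}\right) = 32088 \left(- \frac{1}{42397}\right) = - \frac{32088}{42397}$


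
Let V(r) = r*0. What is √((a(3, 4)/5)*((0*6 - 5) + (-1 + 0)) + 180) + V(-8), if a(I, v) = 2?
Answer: 2*√1110/5 ≈ 13.327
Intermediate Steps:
V(r) = 0
√((a(3, 4)/5)*((0*6 - 5) + (-1 + 0)) + 180) + V(-8) = √((2/5)*((0*6 - 5) + (-1 + 0)) + 180) + 0 = √((2*(⅕))*((0 - 5) - 1) + 180) + 0 = √(2*(-5 - 1)/5 + 180) + 0 = √((⅖)*(-6) + 180) + 0 = √(-12/5 + 180) + 0 = √(888/5) + 0 = 2*√1110/5 + 0 = 2*√1110/5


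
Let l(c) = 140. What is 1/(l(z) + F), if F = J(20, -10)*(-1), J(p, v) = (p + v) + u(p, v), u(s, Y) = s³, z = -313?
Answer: -1/7870 ≈ -0.00012706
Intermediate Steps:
J(p, v) = p + v + p³ (J(p, v) = (p + v) + p³ = p + v + p³)
F = -8010 (F = (20 - 10 + 20³)*(-1) = (20 - 10 + 8000)*(-1) = 8010*(-1) = -8010)
1/(l(z) + F) = 1/(140 - 8010) = 1/(-7870) = -1/7870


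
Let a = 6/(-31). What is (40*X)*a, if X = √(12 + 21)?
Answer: -240*√33/31 ≈ -44.474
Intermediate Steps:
X = √33 ≈ 5.7446
a = -6/31 (a = 6*(-1/31) = -6/31 ≈ -0.19355)
(40*X)*a = (40*√33)*(-6/31) = -240*√33/31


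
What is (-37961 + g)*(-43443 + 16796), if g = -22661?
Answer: 1615394434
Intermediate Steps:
(-37961 + g)*(-43443 + 16796) = (-37961 - 22661)*(-43443 + 16796) = -60622*(-26647) = 1615394434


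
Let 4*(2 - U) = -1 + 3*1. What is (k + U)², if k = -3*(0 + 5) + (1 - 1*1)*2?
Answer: 729/4 ≈ 182.25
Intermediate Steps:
U = 3/2 (U = 2 - (-1 + 3*1)/4 = 2 - (-1 + 3)/4 = 2 - ¼*2 = 2 - ½ = 3/2 ≈ 1.5000)
k = -15 (k = -3*5 + (1 - 1)*2 = -15 + 0*2 = -15 + 0 = -15)
(k + U)² = (-15 + 3/2)² = (-27/2)² = 729/4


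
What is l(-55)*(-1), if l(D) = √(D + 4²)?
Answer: -I*√39 ≈ -6.245*I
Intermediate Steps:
l(D) = √(16 + D) (l(D) = √(D + 16) = √(16 + D))
l(-55)*(-1) = √(16 - 55)*(-1) = √(-39)*(-1) = (I*√39)*(-1) = -I*√39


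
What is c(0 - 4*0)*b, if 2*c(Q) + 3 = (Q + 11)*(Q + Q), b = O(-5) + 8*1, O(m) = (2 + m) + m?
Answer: 0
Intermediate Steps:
O(m) = 2 + 2*m
b = 0 (b = (2 + 2*(-5)) + 8*1 = (2 - 10) + 8 = -8 + 8 = 0)
c(Q) = -3/2 + Q*(11 + Q) (c(Q) = -3/2 + ((Q + 11)*(Q + Q))/2 = -3/2 + ((11 + Q)*(2*Q))/2 = -3/2 + (2*Q*(11 + Q))/2 = -3/2 + Q*(11 + Q))
c(0 - 4*0)*b = (-3/2 + (0 - 4*0)² + 11*(0 - 4*0))*0 = (-3/2 + (0 + 0)² + 11*(0 + 0))*0 = (-3/2 + 0² + 11*0)*0 = (-3/2 + 0 + 0)*0 = -3/2*0 = 0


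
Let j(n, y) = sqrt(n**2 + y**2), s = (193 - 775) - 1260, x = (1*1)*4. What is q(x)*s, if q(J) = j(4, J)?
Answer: -7368*sqrt(2) ≈ -10420.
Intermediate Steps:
x = 4 (x = 1*4 = 4)
s = -1842 (s = -582 - 1260 = -1842)
q(J) = sqrt(16 + J**2) (q(J) = sqrt(4**2 + J**2) = sqrt(16 + J**2))
q(x)*s = sqrt(16 + 4**2)*(-1842) = sqrt(16 + 16)*(-1842) = sqrt(32)*(-1842) = (4*sqrt(2))*(-1842) = -7368*sqrt(2)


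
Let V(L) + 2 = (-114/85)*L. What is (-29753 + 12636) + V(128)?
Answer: -1469707/85 ≈ -17291.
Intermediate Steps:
V(L) = -2 - 114*L/85 (V(L) = -2 + (-114/85)*L = -2 + (-114*1/85)*L = -2 - 114*L/85)
(-29753 + 12636) + V(128) = (-29753 + 12636) + (-2 - 114/85*128) = -17117 + (-2 - 14592/85) = -17117 - 14762/85 = -1469707/85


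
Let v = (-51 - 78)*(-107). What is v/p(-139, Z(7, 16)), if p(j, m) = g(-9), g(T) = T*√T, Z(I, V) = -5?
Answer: 4601*I/9 ≈ 511.22*I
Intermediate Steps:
v = 13803 (v = -129*(-107) = 13803)
g(T) = T^(3/2)
p(j, m) = -27*I (p(j, m) = (-9)^(3/2) = -27*I)
v/p(-139, Z(7, 16)) = 13803/((-27*I)) = 13803*(I/27) = 4601*I/9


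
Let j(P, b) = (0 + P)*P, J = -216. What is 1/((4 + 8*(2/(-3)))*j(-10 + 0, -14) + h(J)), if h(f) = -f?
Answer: 3/248 ≈ 0.012097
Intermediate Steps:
j(P, b) = P² (j(P, b) = P*P = P²)
1/((4 + 8*(2/(-3)))*j(-10 + 0, -14) + h(J)) = 1/((4 + 8*(2/(-3)))*(-10 + 0)² - 1*(-216)) = 1/((4 + 8*(2*(-⅓)))*(-10)² + 216) = 1/((4 + 8*(-⅔))*100 + 216) = 1/((4 - 16/3)*100 + 216) = 1/(-4/3*100 + 216) = 1/(-400/3 + 216) = 1/(248/3) = 3/248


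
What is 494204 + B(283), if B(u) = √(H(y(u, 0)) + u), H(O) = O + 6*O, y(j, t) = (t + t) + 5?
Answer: 494204 + √318 ≈ 4.9422e+5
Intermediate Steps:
y(j, t) = 5 + 2*t (y(j, t) = 2*t + 5 = 5 + 2*t)
H(O) = 7*O
B(u) = √(35 + u) (B(u) = √(7*(5 + 2*0) + u) = √(7*(5 + 0) + u) = √(7*5 + u) = √(35 + u))
494204 + B(283) = 494204 + √(35 + 283) = 494204 + √318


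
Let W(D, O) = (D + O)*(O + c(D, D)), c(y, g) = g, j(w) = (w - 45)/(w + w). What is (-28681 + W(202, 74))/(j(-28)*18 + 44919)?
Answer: 1329860/1258389 ≈ 1.0568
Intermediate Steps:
j(w) = (-45 + w)/(2*w) (j(w) = (-45 + w)/((2*w)) = (-45 + w)*(1/(2*w)) = (-45 + w)/(2*w))
W(D, O) = (D + O)² (W(D, O) = (D + O)*(O + D) = (D + O)*(D + O) = (D + O)²)
(-28681 + W(202, 74))/(j(-28)*18 + 44919) = (-28681 + (202² + 74² + 2*202*74))/(((½)*(-45 - 28)/(-28))*18 + 44919) = (-28681 + (40804 + 5476 + 29896))/(((½)*(-1/28)*(-73))*18 + 44919) = (-28681 + 76176)/((73/56)*18 + 44919) = 47495/(657/28 + 44919) = 47495/(1258389/28) = 47495*(28/1258389) = 1329860/1258389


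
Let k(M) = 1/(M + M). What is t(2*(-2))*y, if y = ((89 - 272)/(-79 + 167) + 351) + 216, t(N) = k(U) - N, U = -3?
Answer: 381133/176 ≈ 2165.5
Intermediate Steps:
k(M) = 1/(2*M)
t(N) = -⅙ - N (t(N) = (½)/(-3) - N = (½)*(-⅓) - N = -⅙ - N)
y = 49713/88 (y = (-183/88 + 351) + 216 = 30705/88 + 216 = 49713/88 ≈ 564.92)
t(2*(-2))*y = (-⅙ - 2*(-2))*(49713/88) = (-⅙ - 1*(-4))*(49713/88) = (-⅙ + 4)*(49713/88) = (23/6)*(49713/88) = 381133/176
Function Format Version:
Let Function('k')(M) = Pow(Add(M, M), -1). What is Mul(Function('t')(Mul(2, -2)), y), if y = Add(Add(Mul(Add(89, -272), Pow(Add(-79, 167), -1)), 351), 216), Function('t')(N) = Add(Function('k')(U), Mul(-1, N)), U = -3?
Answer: Rational(381133, 176) ≈ 2165.5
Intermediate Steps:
Function('k')(M) = Mul(Rational(1, 2), Pow(M, -1)) (Function('k')(M) = Pow(Mul(2, M), -1) = Mul(Rational(1, 2), Pow(M, -1)))
Function('t')(N) = Add(Rational(-1, 6), Mul(-1, N)) (Function('t')(N) = Add(Mul(Rational(1, 2), Pow(-3, -1)), Mul(-1, N)) = Add(Mul(Rational(1, 2), Rational(-1, 3)), Mul(-1, N)) = Add(Rational(-1, 6), Mul(-1, N)))
y = Rational(49713, 88) (y = Add(Add(Mul(-183, Pow(88, -1)), 351), 216) = Add(Add(Mul(-183, Rational(1, 88)), 351), 216) = Add(Add(Rational(-183, 88), 351), 216) = Add(Rational(30705, 88), 216) = Rational(49713, 88) ≈ 564.92)
Mul(Function('t')(Mul(2, -2)), y) = Mul(Add(Rational(-1, 6), Mul(-1, Mul(2, -2))), Rational(49713, 88)) = Mul(Add(Rational(-1, 6), Mul(-1, -4)), Rational(49713, 88)) = Mul(Add(Rational(-1, 6), 4), Rational(49713, 88)) = Mul(Rational(23, 6), Rational(49713, 88)) = Rational(381133, 176)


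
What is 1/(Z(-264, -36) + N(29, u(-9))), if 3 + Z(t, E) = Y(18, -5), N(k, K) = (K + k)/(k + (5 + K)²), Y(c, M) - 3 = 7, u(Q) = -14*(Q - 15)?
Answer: 23262/162907 ≈ 0.14279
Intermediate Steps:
u(Q) = 210 - 14*Q (u(Q) = -14*(-15 + Q) = 210 - 14*Q)
Y(c, M) = 10 (Y(c, M) = 3 + 7 = 10)
N(k, K) = (K + k)/(k + (5 + K)²)
Z(t, E) = 7 (Z(t, E) = -3 + 10 = 7)
1/(Z(-264, -36) + N(29, u(-9))) = 1/(7 + ((210 - 14*(-9)) + 29)/(29 + (5 + (210 - 14*(-9)))²)) = 1/(7 + ((210 + 126) + 29)/(29 + (5 + (210 + 126))²)) = 1/(7 + (336 + 29)/(29 + (5 + 336)²)) = 1/(7 + 365/(29 + 341²)) = 1/(7 + 365/(29 + 116281)) = 1/(7 + 365/116310) = 1/(7 + (1/116310)*365) = 1/(7 + 73/23262) = 1/(162907/23262) = 23262/162907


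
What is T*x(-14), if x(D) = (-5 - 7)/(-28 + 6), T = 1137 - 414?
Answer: 4338/11 ≈ 394.36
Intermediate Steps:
T = 723
x(D) = 6/11 (x(D) = -12/(-22) = -12*(-1/22) = 6/11)
T*x(-14) = 723*(6/11) = 4338/11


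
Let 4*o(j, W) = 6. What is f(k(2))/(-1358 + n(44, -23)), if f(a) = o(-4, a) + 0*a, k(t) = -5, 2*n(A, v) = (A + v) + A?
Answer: -3/2651 ≈ -0.0011316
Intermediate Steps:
o(j, W) = 3/2 (o(j, W) = (¼)*6 = 3/2)
n(A, v) = A + v/2 (n(A, v) = ((A + v) + A)/2 = (v + 2*A)/2 = A + v/2)
f(a) = 3/2 (f(a) = 3/2 + 0*a = 3/2 + 0 = 3/2)
f(k(2))/(-1358 + n(44, -23)) = (3/2)/(-1358 + (44 + (½)*(-23))) = (3/2)/(-1358 + (44 - 23/2)) = (3/2)/(-1358 + 65/2) = (3/2)/(-2651/2) = -2/2651*3/2 = -3/2651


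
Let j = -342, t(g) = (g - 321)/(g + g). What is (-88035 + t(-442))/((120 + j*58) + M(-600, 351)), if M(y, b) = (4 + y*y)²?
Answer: -77822177/114568928505200 ≈ -6.7926e-7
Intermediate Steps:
t(g) = (-321 + g)/(2*g) (t(g) = (-321 + g)/((2*g)) = (-321 + g)*(1/(2*g)) = (-321 + g)/(2*g))
M(y, b) = (4 + y²)²
(-88035 + t(-442))/((120 + j*58) + M(-600, 351)) = (-88035 + (½)*(-321 - 442)/(-442))/((120 - 342*58) + (4 + (-600)²)²) = (-88035 + (½)*(-1/442)*(-763))/((120 - 19836) + (4 + 360000)²) = (-88035 + 763/884)/(-19716 + 360004²) = -77822177/(884*(-19716 + 129602880016)) = -77822177/884/129602860300 = -77822177/884*1/129602860300 = -77822177/114568928505200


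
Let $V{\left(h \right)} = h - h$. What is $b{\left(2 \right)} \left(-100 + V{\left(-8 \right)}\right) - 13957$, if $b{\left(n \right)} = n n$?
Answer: $-14357$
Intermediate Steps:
$V{\left(h \right)} = 0$
$b{\left(n \right)} = n^{2}$
$b{\left(2 \right)} \left(-100 + V{\left(-8 \right)}\right) - 13957 = 2^{2} \left(-100 + 0\right) - 13957 = 4 \left(-100\right) - 13957 = -400 - 13957 = -14357$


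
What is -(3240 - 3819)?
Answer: 579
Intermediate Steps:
-(3240 - 3819) = -1*(-579) = 579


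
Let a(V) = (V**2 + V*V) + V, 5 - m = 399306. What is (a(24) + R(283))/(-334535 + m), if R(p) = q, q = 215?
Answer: -1391/733836 ≈ -0.0018955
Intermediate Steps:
m = -399301 (m = 5 - 1*399306 = 5 - 399306 = -399301)
R(p) = 215
a(V) = V + 2*V**2 (a(V) = (V**2 + V**2) + V = 2*V**2 + V = V + 2*V**2)
(a(24) + R(283))/(-334535 + m) = (24*(1 + 2*24) + 215)/(-334535 - 399301) = (24*(1 + 48) + 215)/(-733836) = (24*49 + 215)*(-1/733836) = (1176 + 215)*(-1/733836) = 1391*(-1/733836) = -1391/733836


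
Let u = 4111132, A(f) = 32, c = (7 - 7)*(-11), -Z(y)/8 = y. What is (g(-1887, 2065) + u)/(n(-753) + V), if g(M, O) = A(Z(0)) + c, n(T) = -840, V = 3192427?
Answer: 4111164/3191587 ≈ 1.2881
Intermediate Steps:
Z(y) = -8*y
c = 0 (c = 0*(-11) = 0)
g(M, O) = 32 (g(M, O) = 32 + 0 = 32)
(g(-1887, 2065) + u)/(n(-753) + V) = (32 + 4111132)/(-840 + 3192427) = 4111164/3191587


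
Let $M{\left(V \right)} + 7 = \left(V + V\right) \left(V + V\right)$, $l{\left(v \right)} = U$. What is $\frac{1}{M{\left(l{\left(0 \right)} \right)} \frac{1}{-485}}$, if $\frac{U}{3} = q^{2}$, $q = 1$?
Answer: $- \frac{485}{29} \approx -16.724$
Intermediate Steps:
$U = 3$ ($U = 3 \cdot 1^{2} = 3 \cdot 1 = 3$)
$l{\left(v \right)} = 3$
$M{\left(V \right)} = -7 + 4 V^{2}$ ($M{\left(V \right)} = -7 + \left(V + V\right) \left(V + V\right) = -7 + 2 V 2 V = -7 + 4 V^{2}$)
$\frac{1}{M{\left(l{\left(0 \right)} \right)} \frac{1}{-485}} = \frac{1}{\left(-7 + 4 \cdot 3^{2}\right) \frac{1}{-485}} = \frac{1}{\left(-7 + 4 \cdot 9\right) \left(- \frac{1}{485}\right)} = \frac{1}{\left(-7 + 36\right) \left(- \frac{1}{485}\right)} = \frac{1}{29 \left(- \frac{1}{485}\right)} = \frac{1}{- \frac{29}{485}} = - \frac{485}{29}$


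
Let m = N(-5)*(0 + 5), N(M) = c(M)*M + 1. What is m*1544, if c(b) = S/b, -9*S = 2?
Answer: 54040/9 ≈ 6004.4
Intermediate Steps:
S = -2/9 (S = -⅑*2 = -2/9 ≈ -0.22222)
c(b) = -2/(9*b)
N(M) = 7/9 (N(M) = (-2/(9*M))*M + 1 = -2/9 + 1 = 7/9)
m = 35/9 (m = 7*(0 + 5)/9 = (7/9)*5 = 35/9 ≈ 3.8889)
m*1544 = (35/9)*1544 = 54040/9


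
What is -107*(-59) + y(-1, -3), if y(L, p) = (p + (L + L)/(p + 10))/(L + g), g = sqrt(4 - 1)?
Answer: 88359/14 - 23*sqrt(3)/14 ≈ 6308.5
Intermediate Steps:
g = sqrt(3) ≈ 1.7320
y(L, p) = (p + 2*L/(10 + p))/(L + sqrt(3)) (y(L, p) = (p + (L + L)/(p + 10))/(L + sqrt(3)) = (p + (2*L)/(10 + p))/(L + sqrt(3)) = (p + 2*L/(10 + p))/(L + sqrt(3)))
-107*(-59) + y(-1, -3) = -107*(-59) + ((-3)**2 + 2*(-1) + 10*(-3))/(10*(-1) + 10*sqrt(3) - 1*(-3) - 3*sqrt(3)) = 6313 + (9 - 2 - 30)/(-10 + 10*sqrt(3) + 3 - 3*sqrt(3)) = 6313 - 23/(-7 + 7*sqrt(3))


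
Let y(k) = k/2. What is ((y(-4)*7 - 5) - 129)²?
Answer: 21904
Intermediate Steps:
y(k) = k/2 (y(k) = k*(½) = k/2)
((y(-4)*7 - 5) - 129)² = ((((½)*(-4))*7 - 5) - 129)² = ((-2*7 - 5) - 129)² = ((-14 - 5) - 129)² = (-19 - 129)² = (-148)² = 21904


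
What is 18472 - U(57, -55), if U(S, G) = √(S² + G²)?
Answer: 18472 - √6274 ≈ 18393.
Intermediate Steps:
U(S, G) = √(G² + S²)
18472 - U(57, -55) = 18472 - √((-55)² + 57²) = 18472 - √(3025 + 3249) = 18472 - √6274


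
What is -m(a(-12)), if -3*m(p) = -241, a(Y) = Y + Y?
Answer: -241/3 ≈ -80.333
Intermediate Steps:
a(Y) = 2*Y
m(p) = 241/3 (m(p) = -1/3*(-241) = 241/3)
-m(a(-12)) = -1*241/3 = -241/3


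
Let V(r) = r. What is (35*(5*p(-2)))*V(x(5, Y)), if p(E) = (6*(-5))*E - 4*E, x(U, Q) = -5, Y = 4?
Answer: -59500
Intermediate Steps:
p(E) = -34*E (p(E) = -30*E - 4*E = -34*E)
(35*(5*p(-2)))*V(x(5, Y)) = (35*(5*(-34*(-2))))*(-5) = (35*(5*68))*(-5) = (35*340)*(-5) = 11900*(-5) = -59500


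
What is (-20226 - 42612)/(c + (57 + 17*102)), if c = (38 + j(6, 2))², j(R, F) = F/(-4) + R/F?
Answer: -27928/1525 ≈ -18.313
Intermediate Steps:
j(R, F) = -F/4 + R/F (j(R, F) = F*(-¼) + R/F = -F/4 + R/F)
c = 6561/4 (c = (38 + (-¼*2 + 6/2))² = (38 + (-½ + 6*(½)))² = (38 + (-½ + 3))² = (38 + 5/2)² = (81/2)² = 6561/4 ≈ 1640.3)
(-20226 - 42612)/(c + (57 + 17*102)) = (-20226 - 42612)/(6561/4 + (57 + 17*102)) = -62838/(6561/4 + (57 + 1734)) = -62838/(6561/4 + 1791) = -62838/13725/4 = -62838*4/13725 = -27928/1525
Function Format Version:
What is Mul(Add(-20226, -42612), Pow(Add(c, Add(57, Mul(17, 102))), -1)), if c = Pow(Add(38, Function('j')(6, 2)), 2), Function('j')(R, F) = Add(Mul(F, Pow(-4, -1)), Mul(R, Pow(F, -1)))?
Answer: Rational(-27928, 1525) ≈ -18.313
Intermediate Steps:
Function('j')(R, F) = Add(Mul(Rational(-1, 4), F), Mul(R, Pow(F, -1))) (Function('j')(R, F) = Add(Mul(F, Rational(-1, 4)), Mul(R, Pow(F, -1))) = Add(Mul(Rational(-1, 4), F), Mul(R, Pow(F, -1))))
c = Rational(6561, 4) (c = Pow(Add(38, Add(Mul(Rational(-1, 4), 2), Mul(6, Pow(2, -1)))), 2) = Pow(Add(38, Add(Rational(-1, 2), Mul(6, Rational(1, 2)))), 2) = Pow(Add(38, Add(Rational(-1, 2), 3)), 2) = Pow(Add(38, Rational(5, 2)), 2) = Pow(Rational(81, 2), 2) = Rational(6561, 4) ≈ 1640.3)
Mul(Add(-20226, -42612), Pow(Add(c, Add(57, Mul(17, 102))), -1)) = Mul(Add(-20226, -42612), Pow(Add(Rational(6561, 4), Add(57, Mul(17, 102))), -1)) = Mul(-62838, Pow(Add(Rational(6561, 4), Add(57, 1734)), -1)) = Mul(-62838, Pow(Add(Rational(6561, 4), 1791), -1)) = Mul(-62838, Pow(Rational(13725, 4), -1)) = Mul(-62838, Rational(4, 13725)) = Rational(-27928, 1525)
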